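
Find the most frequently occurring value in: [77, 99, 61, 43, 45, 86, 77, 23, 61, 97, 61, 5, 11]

61

Step 1: Count the frequency of each value:
  5: appears 1 time(s)
  11: appears 1 time(s)
  23: appears 1 time(s)
  43: appears 1 time(s)
  45: appears 1 time(s)
  61: appears 3 time(s)
  77: appears 2 time(s)
  86: appears 1 time(s)
  97: appears 1 time(s)
  99: appears 1 time(s)
Step 2: The value 61 appears most frequently (3 times).
Step 3: Mode = 61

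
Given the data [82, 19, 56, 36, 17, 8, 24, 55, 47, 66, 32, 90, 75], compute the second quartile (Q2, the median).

47

Step 1: Sort the data: [8, 17, 19, 24, 32, 36, 47, 55, 56, 66, 75, 82, 90]
Step 2: n = 13
Step 3: Q2 is the median. Since n is odd, it is the middle value at position 7: 47
Step 4: Q2 = 47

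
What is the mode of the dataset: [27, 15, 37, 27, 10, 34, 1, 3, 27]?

27

Step 1: Count the frequency of each value:
  1: appears 1 time(s)
  3: appears 1 time(s)
  10: appears 1 time(s)
  15: appears 1 time(s)
  27: appears 3 time(s)
  34: appears 1 time(s)
  37: appears 1 time(s)
Step 2: The value 27 appears most frequently (3 times).
Step 3: Mode = 27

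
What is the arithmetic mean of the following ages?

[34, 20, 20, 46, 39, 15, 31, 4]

26.125

Step 1: Sum all values: 34 + 20 + 20 + 46 + 39 + 15 + 31 + 4 = 209
Step 2: Count the number of values: n = 8
Step 3: Mean = sum / n = 209 / 8 = 26.125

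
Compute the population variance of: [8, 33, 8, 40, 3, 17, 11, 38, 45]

236.2469

Step 1: Compute the mean: (8 + 33 + 8 + 40 + 3 + 17 + 11 + 38 + 45) / 9 = 22.5556
Step 2: Compute squared deviations from the mean:
  (8 - 22.5556)^2 = 211.8642
  (33 - 22.5556)^2 = 109.0864
  (8 - 22.5556)^2 = 211.8642
  (40 - 22.5556)^2 = 304.3086
  (3 - 22.5556)^2 = 382.4198
  (17 - 22.5556)^2 = 30.8642
  (11 - 22.5556)^2 = 133.5309
  (38 - 22.5556)^2 = 238.5309
  (45 - 22.5556)^2 = 503.7531
Step 3: Sum of squared deviations = 2126.2222
Step 4: Population variance = 2126.2222 / 9 = 236.2469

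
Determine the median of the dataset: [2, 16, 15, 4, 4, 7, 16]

7

Step 1: Sort the data in ascending order: [2, 4, 4, 7, 15, 16, 16]
Step 2: The number of values is n = 7.
Step 3: Since n is odd, the median is the middle value at position 4: 7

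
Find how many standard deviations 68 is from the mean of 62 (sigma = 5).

1.2

Step 1: Recall the z-score formula: z = (x - mu) / sigma
Step 2: Substitute values: z = (68 - 62) / 5
Step 3: z = 6 / 5 = 1.2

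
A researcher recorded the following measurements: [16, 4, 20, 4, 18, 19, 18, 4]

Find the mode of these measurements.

4

Step 1: Count the frequency of each value:
  4: appears 3 time(s)
  16: appears 1 time(s)
  18: appears 2 time(s)
  19: appears 1 time(s)
  20: appears 1 time(s)
Step 2: The value 4 appears most frequently (3 times).
Step 3: Mode = 4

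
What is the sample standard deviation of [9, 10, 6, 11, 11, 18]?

3.9707

Step 1: Compute the mean: 10.8333
Step 2: Sum of squared deviations from the mean: 78.8333
Step 3: Sample variance = 78.8333 / 5 = 15.7667
Step 4: Standard deviation = sqrt(15.7667) = 3.9707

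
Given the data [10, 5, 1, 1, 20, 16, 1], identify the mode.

1

Step 1: Count the frequency of each value:
  1: appears 3 time(s)
  5: appears 1 time(s)
  10: appears 1 time(s)
  16: appears 1 time(s)
  20: appears 1 time(s)
Step 2: The value 1 appears most frequently (3 times).
Step 3: Mode = 1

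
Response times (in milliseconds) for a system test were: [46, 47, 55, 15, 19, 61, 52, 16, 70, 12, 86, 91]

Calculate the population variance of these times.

688.5833

Step 1: Compute the mean: (46 + 47 + 55 + 15 + 19 + 61 + 52 + 16 + 70 + 12 + 86 + 91) / 12 = 47.5
Step 2: Compute squared deviations from the mean:
  (46 - 47.5)^2 = 2.25
  (47 - 47.5)^2 = 0.25
  (55 - 47.5)^2 = 56.25
  (15 - 47.5)^2 = 1056.25
  (19 - 47.5)^2 = 812.25
  (61 - 47.5)^2 = 182.25
  (52 - 47.5)^2 = 20.25
  (16 - 47.5)^2 = 992.25
  (70 - 47.5)^2 = 506.25
  (12 - 47.5)^2 = 1260.25
  (86 - 47.5)^2 = 1482.25
  (91 - 47.5)^2 = 1892.25
Step 3: Sum of squared deviations = 8263
Step 4: Population variance = 8263 / 12 = 688.5833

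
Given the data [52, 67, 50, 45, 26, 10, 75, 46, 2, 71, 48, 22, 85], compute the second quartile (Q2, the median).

48

Step 1: Sort the data: [2, 10, 22, 26, 45, 46, 48, 50, 52, 67, 71, 75, 85]
Step 2: n = 13
Step 3: Q2 is the median. Since n is odd, it is the middle value at position 7: 48
Step 4: Q2 = 48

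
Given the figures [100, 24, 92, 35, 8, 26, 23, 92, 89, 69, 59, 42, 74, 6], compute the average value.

52.7857

Step 1: Sum all values: 100 + 24 + 92 + 35 + 8 + 26 + 23 + 92 + 89 + 69 + 59 + 42 + 74 + 6 = 739
Step 2: Count the number of values: n = 14
Step 3: Mean = sum / n = 739 / 14 = 52.7857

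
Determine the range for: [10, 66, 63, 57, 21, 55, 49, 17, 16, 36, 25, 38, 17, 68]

58

Step 1: Identify the maximum value: max = 68
Step 2: Identify the minimum value: min = 10
Step 3: Range = max - min = 68 - 10 = 58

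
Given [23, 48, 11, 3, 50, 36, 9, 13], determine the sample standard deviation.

18.3337

Step 1: Compute the mean: 24.125
Step 2: Sum of squared deviations from the mean: 2352.875
Step 3: Sample variance = 2352.875 / 7 = 336.125
Step 4: Standard deviation = sqrt(336.125) = 18.3337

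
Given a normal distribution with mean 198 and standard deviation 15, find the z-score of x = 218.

1.3333

Step 1: Recall the z-score formula: z = (x - mu) / sigma
Step 2: Substitute values: z = (218 - 198) / 15
Step 3: z = 20 / 15 = 1.3333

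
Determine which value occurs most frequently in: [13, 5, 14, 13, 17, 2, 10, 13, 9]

13

Step 1: Count the frequency of each value:
  2: appears 1 time(s)
  5: appears 1 time(s)
  9: appears 1 time(s)
  10: appears 1 time(s)
  13: appears 3 time(s)
  14: appears 1 time(s)
  17: appears 1 time(s)
Step 2: The value 13 appears most frequently (3 times).
Step 3: Mode = 13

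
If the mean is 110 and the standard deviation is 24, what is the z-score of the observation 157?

1.9583

Step 1: Recall the z-score formula: z = (x - mu) / sigma
Step 2: Substitute values: z = (157 - 110) / 24
Step 3: z = 47 / 24 = 1.9583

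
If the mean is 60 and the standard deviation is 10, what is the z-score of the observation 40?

-2

Step 1: Recall the z-score formula: z = (x - mu) / sigma
Step 2: Substitute values: z = (40 - 60) / 10
Step 3: z = -20 / 10 = -2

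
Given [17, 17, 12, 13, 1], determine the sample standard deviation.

6.5574

Step 1: Compute the mean: 12
Step 2: Sum of squared deviations from the mean: 172
Step 3: Sample variance = 172 / 4 = 43
Step 4: Standard deviation = sqrt(43) = 6.5574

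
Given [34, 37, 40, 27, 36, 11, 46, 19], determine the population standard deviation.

10.8138

Step 1: Compute the mean: 31.25
Step 2: Sum of squared deviations from the mean: 935.5
Step 3: Population variance = 935.5 / 8 = 116.9375
Step 4: Standard deviation = sqrt(116.9375) = 10.8138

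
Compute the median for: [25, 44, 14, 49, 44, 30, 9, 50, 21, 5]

27.5

Step 1: Sort the data in ascending order: [5, 9, 14, 21, 25, 30, 44, 44, 49, 50]
Step 2: The number of values is n = 10.
Step 3: Since n is even, the median is the average of positions 5 and 6:
  Median = (25 + 30) / 2 = 27.5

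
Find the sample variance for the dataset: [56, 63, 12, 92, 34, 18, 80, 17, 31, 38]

759.8778

Step 1: Compute the mean: (56 + 63 + 12 + 92 + 34 + 18 + 80 + 17 + 31 + 38) / 10 = 44.1
Step 2: Compute squared deviations from the mean:
  (56 - 44.1)^2 = 141.61
  (63 - 44.1)^2 = 357.21
  (12 - 44.1)^2 = 1030.41
  (92 - 44.1)^2 = 2294.41
  (34 - 44.1)^2 = 102.01
  (18 - 44.1)^2 = 681.21
  (80 - 44.1)^2 = 1288.81
  (17 - 44.1)^2 = 734.41
  (31 - 44.1)^2 = 171.61
  (38 - 44.1)^2 = 37.21
Step 3: Sum of squared deviations = 6838.9
Step 4: Sample variance = 6838.9 / 9 = 759.8778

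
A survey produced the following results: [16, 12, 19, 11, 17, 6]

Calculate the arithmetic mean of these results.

13.5

Step 1: Sum all values: 16 + 12 + 19 + 11 + 17 + 6 = 81
Step 2: Count the number of values: n = 6
Step 3: Mean = sum / n = 81 / 6 = 13.5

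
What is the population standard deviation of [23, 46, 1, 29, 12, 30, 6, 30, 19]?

13.1637

Step 1: Compute the mean: 21.7778
Step 2: Sum of squared deviations from the mean: 1559.5556
Step 3: Population variance = 1559.5556 / 9 = 173.284
Step 4: Standard deviation = sqrt(173.284) = 13.1637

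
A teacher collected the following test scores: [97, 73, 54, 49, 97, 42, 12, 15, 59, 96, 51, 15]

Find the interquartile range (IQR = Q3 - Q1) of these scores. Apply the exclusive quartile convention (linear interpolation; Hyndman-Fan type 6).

68.5

Step 1: Sort the data: [12, 15, 15, 42, 49, 51, 54, 59, 73, 96, 97, 97]
Step 2: n = 12
Step 3: Using the exclusive quartile method:
  Q1 = 21.75
  Q2 (median) = 52.5
  Q3 = 90.25
  IQR = Q3 - Q1 = 90.25 - 21.75 = 68.5
Step 4: IQR = 68.5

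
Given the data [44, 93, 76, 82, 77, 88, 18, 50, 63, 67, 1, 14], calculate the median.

65

Step 1: Sort the data in ascending order: [1, 14, 18, 44, 50, 63, 67, 76, 77, 82, 88, 93]
Step 2: The number of values is n = 12.
Step 3: Since n is even, the median is the average of positions 6 and 7:
  Median = (63 + 67) / 2 = 65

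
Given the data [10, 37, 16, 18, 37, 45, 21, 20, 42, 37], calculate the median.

29

Step 1: Sort the data in ascending order: [10, 16, 18, 20, 21, 37, 37, 37, 42, 45]
Step 2: The number of values is n = 10.
Step 3: Since n is even, the median is the average of positions 5 and 6:
  Median = (21 + 37) / 2 = 29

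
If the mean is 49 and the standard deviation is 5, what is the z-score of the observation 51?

0.4

Step 1: Recall the z-score formula: z = (x - mu) / sigma
Step 2: Substitute values: z = (51 - 49) / 5
Step 3: z = 2 / 5 = 0.4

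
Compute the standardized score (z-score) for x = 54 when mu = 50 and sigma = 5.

0.8

Step 1: Recall the z-score formula: z = (x - mu) / sigma
Step 2: Substitute values: z = (54 - 50) / 5
Step 3: z = 4 / 5 = 0.8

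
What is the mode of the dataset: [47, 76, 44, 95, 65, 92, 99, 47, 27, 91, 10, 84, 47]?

47

Step 1: Count the frequency of each value:
  10: appears 1 time(s)
  27: appears 1 time(s)
  44: appears 1 time(s)
  47: appears 3 time(s)
  65: appears 1 time(s)
  76: appears 1 time(s)
  84: appears 1 time(s)
  91: appears 1 time(s)
  92: appears 1 time(s)
  95: appears 1 time(s)
  99: appears 1 time(s)
Step 2: The value 47 appears most frequently (3 times).
Step 3: Mode = 47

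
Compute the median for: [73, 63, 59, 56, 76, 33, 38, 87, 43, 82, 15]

59

Step 1: Sort the data in ascending order: [15, 33, 38, 43, 56, 59, 63, 73, 76, 82, 87]
Step 2: The number of values is n = 11.
Step 3: Since n is odd, the median is the middle value at position 6: 59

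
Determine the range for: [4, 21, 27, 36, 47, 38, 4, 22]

43

Step 1: Identify the maximum value: max = 47
Step 2: Identify the minimum value: min = 4
Step 3: Range = max - min = 47 - 4 = 43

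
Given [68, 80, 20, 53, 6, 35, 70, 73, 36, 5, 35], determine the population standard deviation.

25.6483

Step 1: Compute the mean: 43.7273
Step 2: Sum of squared deviations from the mean: 7236.1818
Step 3: Population variance = 7236.1818 / 11 = 657.8347
Step 4: Standard deviation = sqrt(657.8347) = 25.6483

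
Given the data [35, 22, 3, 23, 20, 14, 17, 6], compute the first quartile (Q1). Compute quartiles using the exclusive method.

8

Step 1: Sort the data: [3, 6, 14, 17, 20, 22, 23, 35]
Step 2: n = 8
Step 3: Using the exclusive quartile method:
  Q1 = 8
  Q2 (median) = 18.5
  Q3 = 22.75
  IQR = Q3 - Q1 = 22.75 - 8 = 14.75
Step 4: Q1 = 8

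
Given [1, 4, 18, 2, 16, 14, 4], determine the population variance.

45.102

Step 1: Compute the mean: (1 + 4 + 18 + 2 + 16 + 14 + 4) / 7 = 8.4286
Step 2: Compute squared deviations from the mean:
  (1 - 8.4286)^2 = 55.1837
  (4 - 8.4286)^2 = 19.6122
  (18 - 8.4286)^2 = 91.6122
  (2 - 8.4286)^2 = 41.3265
  (16 - 8.4286)^2 = 57.3265
  (14 - 8.4286)^2 = 31.0408
  (4 - 8.4286)^2 = 19.6122
Step 3: Sum of squared deviations = 315.7143
Step 4: Population variance = 315.7143 / 7 = 45.102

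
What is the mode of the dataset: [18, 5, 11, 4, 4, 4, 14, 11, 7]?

4

Step 1: Count the frequency of each value:
  4: appears 3 time(s)
  5: appears 1 time(s)
  7: appears 1 time(s)
  11: appears 2 time(s)
  14: appears 1 time(s)
  18: appears 1 time(s)
Step 2: The value 4 appears most frequently (3 times).
Step 3: Mode = 4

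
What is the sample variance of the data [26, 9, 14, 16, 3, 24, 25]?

77.2381

Step 1: Compute the mean: (26 + 9 + 14 + 16 + 3 + 24 + 25) / 7 = 16.7143
Step 2: Compute squared deviations from the mean:
  (26 - 16.7143)^2 = 86.2245
  (9 - 16.7143)^2 = 59.5102
  (14 - 16.7143)^2 = 7.3673
  (16 - 16.7143)^2 = 0.5102
  (3 - 16.7143)^2 = 188.0816
  (24 - 16.7143)^2 = 53.0816
  (25 - 16.7143)^2 = 68.6531
Step 3: Sum of squared deviations = 463.4286
Step 4: Sample variance = 463.4286 / 6 = 77.2381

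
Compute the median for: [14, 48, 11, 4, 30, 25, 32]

25

Step 1: Sort the data in ascending order: [4, 11, 14, 25, 30, 32, 48]
Step 2: The number of values is n = 7.
Step 3: Since n is odd, the median is the middle value at position 4: 25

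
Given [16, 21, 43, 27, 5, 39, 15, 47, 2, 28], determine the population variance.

213.81

Step 1: Compute the mean: (16 + 21 + 43 + 27 + 5 + 39 + 15 + 47 + 2 + 28) / 10 = 24.3
Step 2: Compute squared deviations from the mean:
  (16 - 24.3)^2 = 68.89
  (21 - 24.3)^2 = 10.89
  (43 - 24.3)^2 = 349.69
  (27 - 24.3)^2 = 7.29
  (5 - 24.3)^2 = 372.49
  (39 - 24.3)^2 = 216.09
  (15 - 24.3)^2 = 86.49
  (47 - 24.3)^2 = 515.29
  (2 - 24.3)^2 = 497.29
  (28 - 24.3)^2 = 13.69
Step 3: Sum of squared deviations = 2138.1
Step 4: Population variance = 2138.1 / 10 = 213.81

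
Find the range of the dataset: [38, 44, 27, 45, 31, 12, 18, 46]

34

Step 1: Identify the maximum value: max = 46
Step 2: Identify the minimum value: min = 12
Step 3: Range = max - min = 46 - 12 = 34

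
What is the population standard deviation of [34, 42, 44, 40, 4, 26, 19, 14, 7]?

14.4385

Step 1: Compute the mean: 25.5556
Step 2: Sum of squared deviations from the mean: 1876.2222
Step 3: Population variance = 1876.2222 / 9 = 208.4691
Step 4: Standard deviation = sqrt(208.4691) = 14.4385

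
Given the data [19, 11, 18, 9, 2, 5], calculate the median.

10

Step 1: Sort the data in ascending order: [2, 5, 9, 11, 18, 19]
Step 2: The number of values is n = 6.
Step 3: Since n is even, the median is the average of positions 3 and 4:
  Median = (9 + 11) / 2 = 10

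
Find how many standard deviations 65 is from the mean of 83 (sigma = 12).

-1.5

Step 1: Recall the z-score formula: z = (x - mu) / sigma
Step 2: Substitute values: z = (65 - 83) / 12
Step 3: z = -18 / 12 = -1.5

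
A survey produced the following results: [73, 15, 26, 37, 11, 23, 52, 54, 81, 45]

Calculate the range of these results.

70

Step 1: Identify the maximum value: max = 81
Step 2: Identify the minimum value: min = 11
Step 3: Range = max - min = 81 - 11 = 70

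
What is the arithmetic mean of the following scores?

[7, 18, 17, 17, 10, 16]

14.1667

Step 1: Sum all values: 7 + 18 + 17 + 17 + 10 + 16 = 85
Step 2: Count the number of values: n = 6
Step 3: Mean = sum / n = 85 / 6 = 14.1667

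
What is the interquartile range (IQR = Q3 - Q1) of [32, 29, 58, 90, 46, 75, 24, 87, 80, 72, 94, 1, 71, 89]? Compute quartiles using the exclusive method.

56.25

Step 1: Sort the data: [1, 24, 29, 32, 46, 58, 71, 72, 75, 80, 87, 89, 90, 94]
Step 2: n = 14
Step 3: Using the exclusive quartile method:
  Q1 = 31.25
  Q2 (median) = 71.5
  Q3 = 87.5
  IQR = Q3 - Q1 = 87.5 - 31.25 = 56.25
Step 4: IQR = 56.25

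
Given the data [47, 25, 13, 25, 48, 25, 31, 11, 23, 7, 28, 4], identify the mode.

25

Step 1: Count the frequency of each value:
  4: appears 1 time(s)
  7: appears 1 time(s)
  11: appears 1 time(s)
  13: appears 1 time(s)
  23: appears 1 time(s)
  25: appears 3 time(s)
  28: appears 1 time(s)
  31: appears 1 time(s)
  47: appears 1 time(s)
  48: appears 1 time(s)
Step 2: The value 25 appears most frequently (3 times).
Step 3: Mode = 25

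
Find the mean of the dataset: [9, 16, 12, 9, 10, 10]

11

Step 1: Sum all values: 9 + 16 + 12 + 9 + 10 + 10 = 66
Step 2: Count the number of values: n = 6
Step 3: Mean = sum / n = 66 / 6 = 11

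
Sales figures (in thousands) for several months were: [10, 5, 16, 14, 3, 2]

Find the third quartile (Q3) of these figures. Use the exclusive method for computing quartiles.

14.5

Step 1: Sort the data: [2, 3, 5, 10, 14, 16]
Step 2: n = 6
Step 3: Using the exclusive quartile method:
  Q1 = 2.75
  Q2 (median) = 7.5
  Q3 = 14.5
  IQR = Q3 - Q1 = 14.5 - 2.75 = 11.75
Step 4: Q3 = 14.5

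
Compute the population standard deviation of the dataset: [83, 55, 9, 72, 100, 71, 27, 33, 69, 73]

26.6113

Step 1: Compute the mean: 59.2
Step 2: Sum of squared deviations from the mean: 7081.6
Step 3: Population variance = 7081.6 / 10 = 708.16
Step 4: Standard deviation = sqrt(708.16) = 26.6113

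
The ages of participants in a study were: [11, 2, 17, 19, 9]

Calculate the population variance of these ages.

36.64

Step 1: Compute the mean: (11 + 2 + 17 + 19 + 9) / 5 = 11.6
Step 2: Compute squared deviations from the mean:
  (11 - 11.6)^2 = 0.36
  (2 - 11.6)^2 = 92.16
  (17 - 11.6)^2 = 29.16
  (19 - 11.6)^2 = 54.76
  (9 - 11.6)^2 = 6.76
Step 3: Sum of squared deviations = 183.2
Step 4: Population variance = 183.2 / 5 = 36.64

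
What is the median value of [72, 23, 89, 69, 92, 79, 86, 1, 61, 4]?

70.5

Step 1: Sort the data in ascending order: [1, 4, 23, 61, 69, 72, 79, 86, 89, 92]
Step 2: The number of values is n = 10.
Step 3: Since n is even, the median is the average of positions 5 and 6:
  Median = (69 + 72) / 2 = 70.5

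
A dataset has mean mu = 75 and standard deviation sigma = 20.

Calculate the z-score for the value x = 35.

-2

Step 1: Recall the z-score formula: z = (x - mu) / sigma
Step 2: Substitute values: z = (35 - 75) / 20
Step 3: z = -40 / 20 = -2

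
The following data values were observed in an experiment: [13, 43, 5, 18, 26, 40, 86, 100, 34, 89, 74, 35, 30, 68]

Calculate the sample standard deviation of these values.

30.5493

Step 1: Compute the mean: 47.2143
Step 2: Sum of squared deviations from the mean: 12132.3571
Step 3: Sample variance = 12132.3571 / 13 = 933.2582
Step 4: Standard deviation = sqrt(933.2582) = 30.5493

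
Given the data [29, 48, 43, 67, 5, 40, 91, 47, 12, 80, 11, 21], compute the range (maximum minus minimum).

86

Step 1: Identify the maximum value: max = 91
Step 2: Identify the minimum value: min = 5
Step 3: Range = max - min = 91 - 5 = 86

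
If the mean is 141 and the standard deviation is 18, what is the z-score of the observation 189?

2.6667

Step 1: Recall the z-score formula: z = (x - mu) / sigma
Step 2: Substitute values: z = (189 - 141) / 18
Step 3: z = 48 / 18 = 2.6667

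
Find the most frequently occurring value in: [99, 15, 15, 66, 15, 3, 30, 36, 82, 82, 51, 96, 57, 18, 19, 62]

15

Step 1: Count the frequency of each value:
  3: appears 1 time(s)
  15: appears 3 time(s)
  18: appears 1 time(s)
  19: appears 1 time(s)
  30: appears 1 time(s)
  36: appears 1 time(s)
  51: appears 1 time(s)
  57: appears 1 time(s)
  62: appears 1 time(s)
  66: appears 1 time(s)
  82: appears 2 time(s)
  96: appears 1 time(s)
  99: appears 1 time(s)
Step 2: The value 15 appears most frequently (3 times).
Step 3: Mode = 15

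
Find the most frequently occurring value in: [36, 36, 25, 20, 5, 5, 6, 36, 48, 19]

36

Step 1: Count the frequency of each value:
  5: appears 2 time(s)
  6: appears 1 time(s)
  19: appears 1 time(s)
  20: appears 1 time(s)
  25: appears 1 time(s)
  36: appears 3 time(s)
  48: appears 1 time(s)
Step 2: The value 36 appears most frequently (3 times).
Step 3: Mode = 36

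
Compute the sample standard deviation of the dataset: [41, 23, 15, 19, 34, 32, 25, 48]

11.2369

Step 1: Compute the mean: 29.625
Step 2: Sum of squared deviations from the mean: 883.875
Step 3: Sample variance = 883.875 / 7 = 126.2679
Step 4: Standard deviation = sqrt(126.2679) = 11.2369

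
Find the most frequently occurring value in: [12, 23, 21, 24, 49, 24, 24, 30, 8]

24

Step 1: Count the frequency of each value:
  8: appears 1 time(s)
  12: appears 1 time(s)
  21: appears 1 time(s)
  23: appears 1 time(s)
  24: appears 3 time(s)
  30: appears 1 time(s)
  49: appears 1 time(s)
Step 2: The value 24 appears most frequently (3 times).
Step 3: Mode = 24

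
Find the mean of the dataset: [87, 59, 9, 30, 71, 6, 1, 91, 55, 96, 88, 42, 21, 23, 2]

45.4

Step 1: Sum all values: 87 + 59 + 9 + 30 + 71 + 6 + 1 + 91 + 55 + 96 + 88 + 42 + 21 + 23 + 2 = 681
Step 2: Count the number of values: n = 15
Step 3: Mean = sum / n = 681 / 15 = 45.4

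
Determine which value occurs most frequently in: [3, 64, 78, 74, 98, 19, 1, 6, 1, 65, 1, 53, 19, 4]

1

Step 1: Count the frequency of each value:
  1: appears 3 time(s)
  3: appears 1 time(s)
  4: appears 1 time(s)
  6: appears 1 time(s)
  19: appears 2 time(s)
  53: appears 1 time(s)
  64: appears 1 time(s)
  65: appears 1 time(s)
  74: appears 1 time(s)
  78: appears 1 time(s)
  98: appears 1 time(s)
Step 2: The value 1 appears most frequently (3 times).
Step 3: Mode = 1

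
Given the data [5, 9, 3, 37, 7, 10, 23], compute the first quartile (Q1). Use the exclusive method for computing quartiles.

5

Step 1: Sort the data: [3, 5, 7, 9, 10, 23, 37]
Step 2: n = 7
Step 3: Using the exclusive quartile method:
  Q1 = 5
  Q2 (median) = 9
  Q3 = 23
  IQR = Q3 - Q1 = 23 - 5 = 18
Step 4: Q1 = 5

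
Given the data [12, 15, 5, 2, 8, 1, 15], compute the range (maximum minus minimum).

14

Step 1: Identify the maximum value: max = 15
Step 2: Identify the minimum value: min = 1
Step 3: Range = max - min = 15 - 1 = 14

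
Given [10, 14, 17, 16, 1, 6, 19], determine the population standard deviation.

6.0339

Step 1: Compute the mean: 11.8571
Step 2: Sum of squared deviations from the mean: 254.8571
Step 3: Population variance = 254.8571 / 7 = 36.4082
Step 4: Standard deviation = sqrt(36.4082) = 6.0339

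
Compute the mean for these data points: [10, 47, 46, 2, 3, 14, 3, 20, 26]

19

Step 1: Sum all values: 10 + 47 + 46 + 2 + 3 + 14 + 3 + 20 + 26 = 171
Step 2: Count the number of values: n = 9
Step 3: Mean = sum / n = 171 / 9 = 19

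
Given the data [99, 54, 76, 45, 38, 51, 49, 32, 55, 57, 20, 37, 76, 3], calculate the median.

50

Step 1: Sort the data in ascending order: [3, 20, 32, 37, 38, 45, 49, 51, 54, 55, 57, 76, 76, 99]
Step 2: The number of values is n = 14.
Step 3: Since n is even, the median is the average of positions 7 and 8:
  Median = (49 + 51) / 2 = 50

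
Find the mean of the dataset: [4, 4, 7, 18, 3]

7.2

Step 1: Sum all values: 4 + 4 + 7 + 18 + 3 = 36
Step 2: Count the number of values: n = 5
Step 3: Mean = sum / n = 36 / 5 = 7.2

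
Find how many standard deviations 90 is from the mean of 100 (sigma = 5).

-2

Step 1: Recall the z-score formula: z = (x - mu) / sigma
Step 2: Substitute values: z = (90 - 100) / 5
Step 3: z = -10 / 5 = -2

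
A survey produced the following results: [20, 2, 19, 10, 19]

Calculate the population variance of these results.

49.2

Step 1: Compute the mean: (20 + 2 + 19 + 10 + 19) / 5 = 14
Step 2: Compute squared deviations from the mean:
  (20 - 14)^2 = 36
  (2 - 14)^2 = 144
  (19 - 14)^2 = 25
  (10 - 14)^2 = 16
  (19 - 14)^2 = 25
Step 3: Sum of squared deviations = 246
Step 4: Population variance = 246 / 5 = 49.2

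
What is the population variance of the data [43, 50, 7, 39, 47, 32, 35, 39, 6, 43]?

215.49

Step 1: Compute the mean: (43 + 50 + 7 + 39 + 47 + 32 + 35 + 39 + 6 + 43) / 10 = 34.1
Step 2: Compute squared deviations from the mean:
  (43 - 34.1)^2 = 79.21
  (50 - 34.1)^2 = 252.81
  (7 - 34.1)^2 = 734.41
  (39 - 34.1)^2 = 24.01
  (47 - 34.1)^2 = 166.41
  (32 - 34.1)^2 = 4.41
  (35 - 34.1)^2 = 0.81
  (39 - 34.1)^2 = 24.01
  (6 - 34.1)^2 = 789.61
  (43 - 34.1)^2 = 79.21
Step 3: Sum of squared deviations = 2154.9
Step 4: Population variance = 2154.9 / 10 = 215.49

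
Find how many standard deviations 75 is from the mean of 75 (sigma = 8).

0

Step 1: Recall the z-score formula: z = (x - mu) / sigma
Step 2: Substitute values: z = (75 - 75) / 8
Step 3: z = 0 / 8 = 0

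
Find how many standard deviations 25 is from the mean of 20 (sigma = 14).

0.3571

Step 1: Recall the z-score formula: z = (x - mu) / sigma
Step 2: Substitute values: z = (25 - 20) / 14
Step 3: z = 5 / 14 = 0.3571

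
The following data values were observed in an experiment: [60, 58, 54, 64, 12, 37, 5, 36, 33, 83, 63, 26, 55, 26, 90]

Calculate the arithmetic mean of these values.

46.8

Step 1: Sum all values: 60 + 58 + 54 + 64 + 12 + 37 + 5 + 36 + 33 + 83 + 63 + 26 + 55 + 26 + 90 = 702
Step 2: Count the number of values: n = 15
Step 3: Mean = sum / n = 702 / 15 = 46.8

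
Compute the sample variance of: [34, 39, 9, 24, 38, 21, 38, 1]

208.8571

Step 1: Compute the mean: (34 + 39 + 9 + 24 + 38 + 21 + 38 + 1) / 8 = 25.5
Step 2: Compute squared deviations from the mean:
  (34 - 25.5)^2 = 72.25
  (39 - 25.5)^2 = 182.25
  (9 - 25.5)^2 = 272.25
  (24 - 25.5)^2 = 2.25
  (38 - 25.5)^2 = 156.25
  (21 - 25.5)^2 = 20.25
  (38 - 25.5)^2 = 156.25
  (1 - 25.5)^2 = 600.25
Step 3: Sum of squared deviations = 1462
Step 4: Sample variance = 1462 / 7 = 208.8571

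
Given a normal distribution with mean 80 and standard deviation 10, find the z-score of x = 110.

3

Step 1: Recall the z-score formula: z = (x - mu) / sigma
Step 2: Substitute values: z = (110 - 80) / 10
Step 3: z = 30 / 10 = 3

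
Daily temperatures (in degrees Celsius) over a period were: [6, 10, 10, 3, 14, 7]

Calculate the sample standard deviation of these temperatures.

3.8297

Step 1: Compute the mean: 8.3333
Step 2: Sum of squared deviations from the mean: 73.3333
Step 3: Sample variance = 73.3333 / 5 = 14.6667
Step 4: Standard deviation = sqrt(14.6667) = 3.8297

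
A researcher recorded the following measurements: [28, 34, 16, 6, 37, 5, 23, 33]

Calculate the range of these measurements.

32

Step 1: Identify the maximum value: max = 37
Step 2: Identify the minimum value: min = 5
Step 3: Range = max - min = 37 - 5 = 32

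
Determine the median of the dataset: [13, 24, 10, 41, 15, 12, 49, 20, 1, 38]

17.5

Step 1: Sort the data in ascending order: [1, 10, 12, 13, 15, 20, 24, 38, 41, 49]
Step 2: The number of values is n = 10.
Step 3: Since n is even, the median is the average of positions 5 and 6:
  Median = (15 + 20) / 2 = 17.5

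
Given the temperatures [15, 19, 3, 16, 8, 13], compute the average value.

12.3333

Step 1: Sum all values: 15 + 19 + 3 + 16 + 8 + 13 = 74
Step 2: Count the number of values: n = 6
Step 3: Mean = sum / n = 74 / 6 = 12.3333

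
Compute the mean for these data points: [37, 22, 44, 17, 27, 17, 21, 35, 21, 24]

26.5

Step 1: Sum all values: 37 + 22 + 44 + 17 + 27 + 17 + 21 + 35 + 21 + 24 = 265
Step 2: Count the number of values: n = 10
Step 3: Mean = sum / n = 265 / 10 = 26.5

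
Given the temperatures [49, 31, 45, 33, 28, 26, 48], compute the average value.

37.1429

Step 1: Sum all values: 49 + 31 + 45 + 33 + 28 + 26 + 48 = 260
Step 2: Count the number of values: n = 7
Step 3: Mean = sum / n = 260 / 7 = 37.1429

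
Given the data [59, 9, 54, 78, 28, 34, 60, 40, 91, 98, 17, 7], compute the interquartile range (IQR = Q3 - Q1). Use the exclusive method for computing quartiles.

53.75

Step 1: Sort the data: [7, 9, 17, 28, 34, 40, 54, 59, 60, 78, 91, 98]
Step 2: n = 12
Step 3: Using the exclusive quartile method:
  Q1 = 19.75
  Q2 (median) = 47
  Q3 = 73.5
  IQR = Q3 - Q1 = 73.5 - 19.75 = 53.75
Step 4: IQR = 53.75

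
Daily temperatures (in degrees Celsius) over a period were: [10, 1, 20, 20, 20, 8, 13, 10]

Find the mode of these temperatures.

20

Step 1: Count the frequency of each value:
  1: appears 1 time(s)
  8: appears 1 time(s)
  10: appears 2 time(s)
  13: appears 1 time(s)
  20: appears 3 time(s)
Step 2: The value 20 appears most frequently (3 times).
Step 3: Mode = 20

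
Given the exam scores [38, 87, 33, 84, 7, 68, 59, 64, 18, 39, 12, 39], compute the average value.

45.6667

Step 1: Sum all values: 38 + 87 + 33 + 84 + 7 + 68 + 59 + 64 + 18 + 39 + 12 + 39 = 548
Step 2: Count the number of values: n = 12
Step 3: Mean = sum / n = 548 / 12 = 45.6667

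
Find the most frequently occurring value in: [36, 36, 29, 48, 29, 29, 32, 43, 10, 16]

29

Step 1: Count the frequency of each value:
  10: appears 1 time(s)
  16: appears 1 time(s)
  29: appears 3 time(s)
  32: appears 1 time(s)
  36: appears 2 time(s)
  43: appears 1 time(s)
  48: appears 1 time(s)
Step 2: The value 29 appears most frequently (3 times).
Step 3: Mode = 29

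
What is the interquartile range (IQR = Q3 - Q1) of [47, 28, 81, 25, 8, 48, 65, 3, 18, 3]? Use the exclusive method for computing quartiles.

45.5

Step 1: Sort the data: [3, 3, 8, 18, 25, 28, 47, 48, 65, 81]
Step 2: n = 10
Step 3: Using the exclusive quartile method:
  Q1 = 6.75
  Q2 (median) = 26.5
  Q3 = 52.25
  IQR = Q3 - Q1 = 52.25 - 6.75 = 45.5
Step 4: IQR = 45.5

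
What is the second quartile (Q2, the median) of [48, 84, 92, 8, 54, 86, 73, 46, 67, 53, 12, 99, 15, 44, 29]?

53

Step 1: Sort the data: [8, 12, 15, 29, 44, 46, 48, 53, 54, 67, 73, 84, 86, 92, 99]
Step 2: n = 15
Step 3: Q2 is the median. Since n is odd, it is the middle value at position 8: 53
Step 4: Q2 = 53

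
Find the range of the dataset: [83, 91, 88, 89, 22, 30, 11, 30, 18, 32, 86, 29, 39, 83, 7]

84

Step 1: Identify the maximum value: max = 91
Step 2: Identify the minimum value: min = 7
Step 3: Range = max - min = 91 - 7 = 84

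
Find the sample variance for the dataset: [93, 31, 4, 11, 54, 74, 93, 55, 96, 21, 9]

1294.3636

Step 1: Compute the mean: (93 + 31 + 4 + 11 + 54 + 74 + 93 + 55 + 96 + 21 + 9) / 11 = 49.1818
Step 2: Compute squared deviations from the mean:
  (93 - 49.1818)^2 = 1920.0331
  (31 - 49.1818)^2 = 330.5785
  (4 - 49.1818)^2 = 2041.3967
  (11 - 49.1818)^2 = 1457.8512
  (54 - 49.1818)^2 = 23.2149
  (74 - 49.1818)^2 = 615.9421
  (93 - 49.1818)^2 = 1920.0331
  (55 - 49.1818)^2 = 33.8512
  (96 - 49.1818)^2 = 2191.9421
  (21 - 49.1818)^2 = 794.2149
  (9 - 49.1818)^2 = 1614.5785
Step 3: Sum of squared deviations = 12943.6364
Step 4: Sample variance = 12943.6364 / 10 = 1294.3636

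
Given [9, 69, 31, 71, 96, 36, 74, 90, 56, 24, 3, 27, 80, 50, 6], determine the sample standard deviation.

31.1285

Step 1: Compute the mean: 48.1333
Step 2: Sum of squared deviations from the mean: 13565.7333
Step 3: Sample variance = 13565.7333 / 14 = 968.981
Step 4: Standard deviation = sqrt(968.981) = 31.1285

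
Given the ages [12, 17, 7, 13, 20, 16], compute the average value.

14.1667

Step 1: Sum all values: 12 + 17 + 7 + 13 + 20 + 16 = 85
Step 2: Count the number of values: n = 6
Step 3: Mean = sum / n = 85 / 6 = 14.1667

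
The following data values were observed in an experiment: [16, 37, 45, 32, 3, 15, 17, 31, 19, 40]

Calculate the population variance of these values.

161.65

Step 1: Compute the mean: (16 + 37 + 45 + 32 + 3 + 15 + 17 + 31 + 19 + 40) / 10 = 25.5
Step 2: Compute squared deviations from the mean:
  (16 - 25.5)^2 = 90.25
  (37 - 25.5)^2 = 132.25
  (45 - 25.5)^2 = 380.25
  (32 - 25.5)^2 = 42.25
  (3 - 25.5)^2 = 506.25
  (15 - 25.5)^2 = 110.25
  (17 - 25.5)^2 = 72.25
  (31 - 25.5)^2 = 30.25
  (19 - 25.5)^2 = 42.25
  (40 - 25.5)^2 = 210.25
Step 3: Sum of squared deviations = 1616.5
Step 4: Population variance = 1616.5 / 10 = 161.65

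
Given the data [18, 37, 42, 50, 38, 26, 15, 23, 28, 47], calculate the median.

32.5

Step 1: Sort the data in ascending order: [15, 18, 23, 26, 28, 37, 38, 42, 47, 50]
Step 2: The number of values is n = 10.
Step 3: Since n is even, the median is the average of positions 5 and 6:
  Median = (28 + 37) / 2 = 32.5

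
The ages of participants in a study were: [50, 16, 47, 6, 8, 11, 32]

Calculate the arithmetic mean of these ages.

24.2857

Step 1: Sum all values: 50 + 16 + 47 + 6 + 8 + 11 + 32 = 170
Step 2: Count the number of values: n = 7
Step 3: Mean = sum / n = 170 / 7 = 24.2857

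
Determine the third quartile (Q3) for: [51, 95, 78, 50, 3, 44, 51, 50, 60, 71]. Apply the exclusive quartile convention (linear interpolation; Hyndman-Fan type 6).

72.75

Step 1: Sort the data: [3, 44, 50, 50, 51, 51, 60, 71, 78, 95]
Step 2: n = 10
Step 3: Using the exclusive quartile method:
  Q1 = 48.5
  Q2 (median) = 51
  Q3 = 72.75
  IQR = Q3 - Q1 = 72.75 - 48.5 = 24.25
Step 4: Q3 = 72.75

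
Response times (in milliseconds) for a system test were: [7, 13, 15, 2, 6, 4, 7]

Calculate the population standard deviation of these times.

4.3331

Step 1: Compute the mean: 7.7143
Step 2: Sum of squared deviations from the mean: 131.4286
Step 3: Population variance = 131.4286 / 7 = 18.7755
Step 4: Standard deviation = sqrt(18.7755) = 4.3331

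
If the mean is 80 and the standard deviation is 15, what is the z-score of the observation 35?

-3

Step 1: Recall the z-score formula: z = (x - mu) / sigma
Step 2: Substitute values: z = (35 - 80) / 15
Step 3: z = -45 / 15 = -3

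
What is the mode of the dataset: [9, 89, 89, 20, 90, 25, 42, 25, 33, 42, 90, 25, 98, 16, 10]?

25

Step 1: Count the frequency of each value:
  9: appears 1 time(s)
  10: appears 1 time(s)
  16: appears 1 time(s)
  20: appears 1 time(s)
  25: appears 3 time(s)
  33: appears 1 time(s)
  42: appears 2 time(s)
  89: appears 2 time(s)
  90: appears 2 time(s)
  98: appears 1 time(s)
Step 2: The value 25 appears most frequently (3 times).
Step 3: Mode = 25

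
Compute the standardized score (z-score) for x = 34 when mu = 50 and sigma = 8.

-2

Step 1: Recall the z-score formula: z = (x - mu) / sigma
Step 2: Substitute values: z = (34 - 50) / 8
Step 3: z = -16 / 8 = -2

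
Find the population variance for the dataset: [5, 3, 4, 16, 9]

22.64

Step 1: Compute the mean: (5 + 3 + 4 + 16 + 9) / 5 = 7.4
Step 2: Compute squared deviations from the mean:
  (5 - 7.4)^2 = 5.76
  (3 - 7.4)^2 = 19.36
  (4 - 7.4)^2 = 11.56
  (16 - 7.4)^2 = 73.96
  (9 - 7.4)^2 = 2.56
Step 3: Sum of squared deviations = 113.2
Step 4: Population variance = 113.2 / 5 = 22.64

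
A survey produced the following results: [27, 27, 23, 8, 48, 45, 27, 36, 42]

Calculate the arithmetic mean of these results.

31.4444

Step 1: Sum all values: 27 + 27 + 23 + 8 + 48 + 45 + 27 + 36 + 42 = 283
Step 2: Count the number of values: n = 9
Step 3: Mean = sum / n = 283 / 9 = 31.4444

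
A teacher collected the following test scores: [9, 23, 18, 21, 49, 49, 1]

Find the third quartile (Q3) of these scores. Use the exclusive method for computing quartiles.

49

Step 1: Sort the data: [1, 9, 18, 21, 23, 49, 49]
Step 2: n = 7
Step 3: Using the exclusive quartile method:
  Q1 = 9
  Q2 (median) = 21
  Q3 = 49
  IQR = Q3 - Q1 = 49 - 9 = 40
Step 4: Q3 = 49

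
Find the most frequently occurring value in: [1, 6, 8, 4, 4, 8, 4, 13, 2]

4

Step 1: Count the frequency of each value:
  1: appears 1 time(s)
  2: appears 1 time(s)
  4: appears 3 time(s)
  6: appears 1 time(s)
  8: appears 2 time(s)
  13: appears 1 time(s)
Step 2: The value 4 appears most frequently (3 times).
Step 3: Mode = 4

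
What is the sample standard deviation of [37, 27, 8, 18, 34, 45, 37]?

12.7391

Step 1: Compute the mean: 29.4286
Step 2: Sum of squared deviations from the mean: 973.7143
Step 3: Sample variance = 973.7143 / 6 = 162.2857
Step 4: Standard deviation = sqrt(162.2857) = 12.7391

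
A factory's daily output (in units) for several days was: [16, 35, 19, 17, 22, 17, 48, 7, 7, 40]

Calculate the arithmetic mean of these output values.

22.8

Step 1: Sum all values: 16 + 35 + 19 + 17 + 22 + 17 + 48 + 7 + 7 + 40 = 228
Step 2: Count the number of values: n = 10
Step 3: Mean = sum / n = 228 / 10 = 22.8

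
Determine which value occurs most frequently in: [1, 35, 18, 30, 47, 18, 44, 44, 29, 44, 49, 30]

44

Step 1: Count the frequency of each value:
  1: appears 1 time(s)
  18: appears 2 time(s)
  29: appears 1 time(s)
  30: appears 2 time(s)
  35: appears 1 time(s)
  44: appears 3 time(s)
  47: appears 1 time(s)
  49: appears 1 time(s)
Step 2: The value 44 appears most frequently (3 times).
Step 3: Mode = 44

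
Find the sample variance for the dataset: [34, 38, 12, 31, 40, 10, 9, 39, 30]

168.25

Step 1: Compute the mean: (34 + 38 + 12 + 31 + 40 + 10 + 9 + 39 + 30) / 9 = 27
Step 2: Compute squared deviations from the mean:
  (34 - 27)^2 = 49
  (38 - 27)^2 = 121
  (12 - 27)^2 = 225
  (31 - 27)^2 = 16
  (40 - 27)^2 = 169
  (10 - 27)^2 = 289
  (9 - 27)^2 = 324
  (39 - 27)^2 = 144
  (30 - 27)^2 = 9
Step 3: Sum of squared deviations = 1346
Step 4: Sample variance = 1346 / 8 = 168.25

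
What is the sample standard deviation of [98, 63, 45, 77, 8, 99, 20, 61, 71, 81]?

30.372

Step 1: Compute the mean: 62.3
Step 2: Sum of squared deviations from the mean: 8302.1
Step 3: Sample variance = 8302.1 / 9 = 922.4556
Step 4: Standard deviation = sqrt(922.4556) = 30.372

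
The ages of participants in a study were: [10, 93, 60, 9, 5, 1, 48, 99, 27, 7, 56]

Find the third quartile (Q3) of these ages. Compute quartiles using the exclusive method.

60

Step 1: Sort the data: [1, 5, 7, 9, 10, 27, 48, 56, 60, 93, 99]
Step 2: n = 11
Step 3: Using the exclusive quartile method:
  Q1 = 7
  Q2 (median) = 27
  Q3 = 60
  IQR = Q3 - Q1 = 60 - 7 = 53
Step 4: Q3 = 60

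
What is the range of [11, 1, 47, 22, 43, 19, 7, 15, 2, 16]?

46

Step 1: Identify the maximum value: max = 47
Step 2: Identify the minimum value: min = 1
Step 3: Range = max - min = 47 - 1 = 46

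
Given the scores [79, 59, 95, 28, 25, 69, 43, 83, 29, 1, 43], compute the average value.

50.3636

Step 1: Sum all values: 79 + 59 + 95 + 28 + 25 + 69 + 43 + 83 + 29 + 1 + 43 = 554
Step 2: Count the number of values: n = 11
Step 3: Mean = sum / n = 554 / 11 = 50.3636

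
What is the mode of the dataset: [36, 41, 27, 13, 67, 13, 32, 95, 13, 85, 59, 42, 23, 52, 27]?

13

Step 1: Count the frequency of each value:
  13: appears 3 time(s)
  23: appears 1 time(s)
  27: appears 2 time(s)
  32: appears 1 time(s)
  36: appears 1 time(s)
  41: appears 1 time(s)
  42: appears 1 time(s)
  52: appears 1 time(s)
  59: appears 1 time(s)
  67: appears 1 time(s)
  85: appears 1 time(s)
  95: appears 1 time(s)
Step 2: The value 13 appears most frequently (3 times).
Step 3: Mode = 13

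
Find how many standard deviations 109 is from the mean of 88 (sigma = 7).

3

Step 1: Recall the z-score formula: z = (x - mu) / sigma
Step 2: Substitute values: z = (109 - 88) / 7
Step 3: z = 21 / 7 = 3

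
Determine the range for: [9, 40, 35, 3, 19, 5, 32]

37

Step 1: Identify the maximum value: max = 40
Step 2: Identify the minimum value: min = 3
Step 3: Range = max - min = 40 - 3 = 37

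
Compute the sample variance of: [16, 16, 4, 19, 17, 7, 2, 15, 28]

66.4444

Step 1: Compute the mean: (16 + 16 + 4 + 19 + 17 + 7 + 2 + 15 + 28) / 9 = 13.7778
Step 2: Compute squared deviations from the mean:
  (16 - 13.7778)^2 = 4.9383
  (16 - 13.7778)^2 = 4.9383
  (4 - 13.7778)^2 = 95.6049
  (19 - 13.7778)^2 = 27.2716
  (17 - 13.7778)^2 = 10.3827
  (7 - 13.7778)^2 = 45.9383
  (2 - 13.7778)^2 = 138.716
  (15 - 13.7778)^2 = 1.4938
  (28 - 13.7778)^2 = 202.2716
Step 3: Sum of squared deviations = 531.5556
Step 4: Sample variance = 531.5556 / 8 = 66.4444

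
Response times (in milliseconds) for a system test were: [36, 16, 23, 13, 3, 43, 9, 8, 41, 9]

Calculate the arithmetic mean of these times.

20.1

Step 1: Sum all values: 36 + 16 + 23 + 13 + 3 + 43 + 9 + 8 + 41 + 9 = 201
Step 2: Count the number of values: n = 10
Step 3: Mean = sum / n = 201 / 10 = 20.1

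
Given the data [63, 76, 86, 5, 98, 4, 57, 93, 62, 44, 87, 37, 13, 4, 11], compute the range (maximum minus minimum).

94

Step 1: Identify the maximum value: max = 98
Step 2: Identify the minimum value: min = 4
Step 3: Range = max - min = 98 - 4 = 94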